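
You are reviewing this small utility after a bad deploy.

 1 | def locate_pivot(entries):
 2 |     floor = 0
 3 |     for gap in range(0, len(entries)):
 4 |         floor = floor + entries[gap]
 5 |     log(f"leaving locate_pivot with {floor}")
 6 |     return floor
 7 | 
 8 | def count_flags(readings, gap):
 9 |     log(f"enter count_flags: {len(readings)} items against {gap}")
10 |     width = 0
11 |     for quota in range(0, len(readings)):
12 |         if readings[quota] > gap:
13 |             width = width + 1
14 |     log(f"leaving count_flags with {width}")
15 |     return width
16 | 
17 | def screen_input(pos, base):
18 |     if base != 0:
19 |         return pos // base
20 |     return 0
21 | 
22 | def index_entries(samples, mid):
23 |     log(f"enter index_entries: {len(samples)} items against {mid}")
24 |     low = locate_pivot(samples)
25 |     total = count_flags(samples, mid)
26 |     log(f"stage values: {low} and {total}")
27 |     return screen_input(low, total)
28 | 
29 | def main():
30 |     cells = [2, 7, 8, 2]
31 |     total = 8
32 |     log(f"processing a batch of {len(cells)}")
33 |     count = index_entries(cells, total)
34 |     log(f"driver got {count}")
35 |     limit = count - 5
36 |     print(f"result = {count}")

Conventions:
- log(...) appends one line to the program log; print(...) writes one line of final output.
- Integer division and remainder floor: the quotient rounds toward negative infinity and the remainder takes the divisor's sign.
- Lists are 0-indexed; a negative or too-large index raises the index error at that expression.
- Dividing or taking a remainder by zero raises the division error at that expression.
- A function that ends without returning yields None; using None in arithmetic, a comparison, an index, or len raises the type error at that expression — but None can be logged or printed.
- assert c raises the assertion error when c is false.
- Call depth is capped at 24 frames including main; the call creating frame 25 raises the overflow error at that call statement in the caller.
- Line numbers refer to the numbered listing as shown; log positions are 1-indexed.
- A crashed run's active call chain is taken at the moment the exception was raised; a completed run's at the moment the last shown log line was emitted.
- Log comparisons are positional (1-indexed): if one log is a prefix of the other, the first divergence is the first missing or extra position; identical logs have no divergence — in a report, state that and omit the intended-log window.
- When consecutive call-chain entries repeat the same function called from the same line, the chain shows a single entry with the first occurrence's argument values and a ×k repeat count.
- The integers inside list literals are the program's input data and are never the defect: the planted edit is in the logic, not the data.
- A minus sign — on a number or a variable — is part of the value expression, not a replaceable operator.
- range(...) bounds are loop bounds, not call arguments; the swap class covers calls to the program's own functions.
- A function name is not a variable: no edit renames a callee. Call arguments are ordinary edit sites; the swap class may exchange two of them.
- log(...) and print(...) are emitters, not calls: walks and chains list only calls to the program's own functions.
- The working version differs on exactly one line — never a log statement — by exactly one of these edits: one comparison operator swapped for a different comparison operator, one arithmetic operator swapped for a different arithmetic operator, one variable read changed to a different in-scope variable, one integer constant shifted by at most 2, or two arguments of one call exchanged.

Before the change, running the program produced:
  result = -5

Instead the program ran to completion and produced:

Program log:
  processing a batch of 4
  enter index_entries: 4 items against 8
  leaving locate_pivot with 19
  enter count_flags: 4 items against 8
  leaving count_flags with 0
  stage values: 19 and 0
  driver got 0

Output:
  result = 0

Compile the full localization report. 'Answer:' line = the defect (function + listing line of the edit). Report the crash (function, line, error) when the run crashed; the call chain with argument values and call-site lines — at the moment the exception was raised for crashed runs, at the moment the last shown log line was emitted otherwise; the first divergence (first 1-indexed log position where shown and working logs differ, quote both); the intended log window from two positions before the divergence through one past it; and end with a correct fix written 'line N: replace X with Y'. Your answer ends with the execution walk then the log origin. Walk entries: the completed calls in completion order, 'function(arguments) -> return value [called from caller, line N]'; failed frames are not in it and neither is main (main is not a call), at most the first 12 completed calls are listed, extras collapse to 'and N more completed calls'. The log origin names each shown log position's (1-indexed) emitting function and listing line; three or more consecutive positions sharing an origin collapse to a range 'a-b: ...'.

Answer: the defect is in main at line 36.
Core observation: The logs agree in full; only the final output differs.
Call chain: main.
First divergence: there is none — every log position agrees.
Execution walk:
  locate_pivot([2, 7, 8, 2]) -> 19  [called from index_entries, line 24]
  count_flags([2, 7, 8, 2], 8) -> 0  [called from index_entries, line 25]
  screen_input(19, 0) -> 0  [called from index_entries, line 27]
  index_entries([2, 7, 8, 2], 8) -> 0  [called from main, line 33]
Log line origins:
  1: emitted by main (line 32)
  2: emitted by index_entries (line 23)
  3: emitted by locate_pivot (line 5)
  4: emitted by count_flags (line 9)
  5: emitted by count_flags (line 14)
  6: emitted by index_entries (line 26)
  7: emitted by main (line 34)
A correct fix: line 36: replace `count` with `limit`.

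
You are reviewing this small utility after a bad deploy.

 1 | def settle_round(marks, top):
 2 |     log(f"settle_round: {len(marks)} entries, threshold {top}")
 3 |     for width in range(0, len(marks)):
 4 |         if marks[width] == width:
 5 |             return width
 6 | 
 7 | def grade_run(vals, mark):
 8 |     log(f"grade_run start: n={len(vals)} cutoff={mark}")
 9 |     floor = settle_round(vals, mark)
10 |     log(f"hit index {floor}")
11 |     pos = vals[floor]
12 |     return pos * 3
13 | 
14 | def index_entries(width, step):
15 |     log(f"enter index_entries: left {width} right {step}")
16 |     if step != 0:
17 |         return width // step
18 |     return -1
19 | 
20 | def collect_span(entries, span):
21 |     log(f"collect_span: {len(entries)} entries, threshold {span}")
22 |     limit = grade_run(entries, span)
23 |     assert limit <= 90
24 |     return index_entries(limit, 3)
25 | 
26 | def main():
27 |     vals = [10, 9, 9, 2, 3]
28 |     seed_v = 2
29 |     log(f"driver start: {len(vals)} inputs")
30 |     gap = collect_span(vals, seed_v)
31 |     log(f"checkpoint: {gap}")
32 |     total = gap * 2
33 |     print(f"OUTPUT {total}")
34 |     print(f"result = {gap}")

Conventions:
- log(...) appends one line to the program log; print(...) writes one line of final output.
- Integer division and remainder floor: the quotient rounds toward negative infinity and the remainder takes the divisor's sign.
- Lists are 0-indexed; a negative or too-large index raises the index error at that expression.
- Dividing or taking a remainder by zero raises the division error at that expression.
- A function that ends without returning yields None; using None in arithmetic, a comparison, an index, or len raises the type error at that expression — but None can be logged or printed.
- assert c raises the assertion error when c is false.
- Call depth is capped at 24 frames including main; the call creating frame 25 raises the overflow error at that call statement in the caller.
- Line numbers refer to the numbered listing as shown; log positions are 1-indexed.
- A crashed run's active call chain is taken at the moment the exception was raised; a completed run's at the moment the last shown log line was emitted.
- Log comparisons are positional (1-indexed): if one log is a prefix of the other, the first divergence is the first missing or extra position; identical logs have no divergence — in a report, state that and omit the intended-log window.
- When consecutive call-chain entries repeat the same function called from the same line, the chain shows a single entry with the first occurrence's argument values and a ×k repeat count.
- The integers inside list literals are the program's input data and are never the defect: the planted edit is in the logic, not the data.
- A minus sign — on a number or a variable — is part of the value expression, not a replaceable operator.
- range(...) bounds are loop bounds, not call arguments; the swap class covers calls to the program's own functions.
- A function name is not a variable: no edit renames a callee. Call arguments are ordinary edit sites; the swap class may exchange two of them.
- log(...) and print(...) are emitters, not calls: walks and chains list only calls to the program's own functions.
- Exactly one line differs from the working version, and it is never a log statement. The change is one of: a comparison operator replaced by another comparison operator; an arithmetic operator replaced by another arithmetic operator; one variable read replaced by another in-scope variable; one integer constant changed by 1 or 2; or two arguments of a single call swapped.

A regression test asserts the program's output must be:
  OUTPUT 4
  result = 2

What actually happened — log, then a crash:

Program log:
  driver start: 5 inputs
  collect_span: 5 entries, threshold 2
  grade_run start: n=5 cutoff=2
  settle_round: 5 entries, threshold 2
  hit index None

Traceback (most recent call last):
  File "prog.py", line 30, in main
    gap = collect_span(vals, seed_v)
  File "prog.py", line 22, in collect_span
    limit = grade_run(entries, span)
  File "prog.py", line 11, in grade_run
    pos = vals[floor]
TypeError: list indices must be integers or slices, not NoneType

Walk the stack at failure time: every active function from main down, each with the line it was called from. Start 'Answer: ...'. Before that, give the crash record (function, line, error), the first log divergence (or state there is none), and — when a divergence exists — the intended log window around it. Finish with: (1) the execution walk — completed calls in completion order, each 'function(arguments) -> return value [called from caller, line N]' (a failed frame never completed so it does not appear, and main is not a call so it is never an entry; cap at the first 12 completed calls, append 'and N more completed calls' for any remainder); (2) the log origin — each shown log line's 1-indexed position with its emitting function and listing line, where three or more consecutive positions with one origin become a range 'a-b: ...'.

Answer: main -> collect_span (called at line 30) -> grade_run (called at line 22).
Core observation: The log first diverges at position 5: the faulty run prints 'hit index None' where the working version prints 'hit index 3'.
Crash: grade_run, line 11, TypeError.
First divergence: at position 5 the run shows 'hit index None' where the working version logs 'hit index 3'.
Intended log window:
  3: grade_run start: n=5 cutoff=2
  4: settle_round: 5 entries, threshold 2
  5: hit index 3
  6: enter index_entries: left 6 right 3
Execution walk:
  settle_round([10, 9, 9, 2, 3], 2) -> None  [called from grade_run, line 9]
Log origin:
  1: emitted by main (line 29)
  2: emitted by collect_span (line 21)
  3: emitted by grade_run (line 8)
  4: emitted by settle_round (line 2)
  5: emitted by grade_run (line 10)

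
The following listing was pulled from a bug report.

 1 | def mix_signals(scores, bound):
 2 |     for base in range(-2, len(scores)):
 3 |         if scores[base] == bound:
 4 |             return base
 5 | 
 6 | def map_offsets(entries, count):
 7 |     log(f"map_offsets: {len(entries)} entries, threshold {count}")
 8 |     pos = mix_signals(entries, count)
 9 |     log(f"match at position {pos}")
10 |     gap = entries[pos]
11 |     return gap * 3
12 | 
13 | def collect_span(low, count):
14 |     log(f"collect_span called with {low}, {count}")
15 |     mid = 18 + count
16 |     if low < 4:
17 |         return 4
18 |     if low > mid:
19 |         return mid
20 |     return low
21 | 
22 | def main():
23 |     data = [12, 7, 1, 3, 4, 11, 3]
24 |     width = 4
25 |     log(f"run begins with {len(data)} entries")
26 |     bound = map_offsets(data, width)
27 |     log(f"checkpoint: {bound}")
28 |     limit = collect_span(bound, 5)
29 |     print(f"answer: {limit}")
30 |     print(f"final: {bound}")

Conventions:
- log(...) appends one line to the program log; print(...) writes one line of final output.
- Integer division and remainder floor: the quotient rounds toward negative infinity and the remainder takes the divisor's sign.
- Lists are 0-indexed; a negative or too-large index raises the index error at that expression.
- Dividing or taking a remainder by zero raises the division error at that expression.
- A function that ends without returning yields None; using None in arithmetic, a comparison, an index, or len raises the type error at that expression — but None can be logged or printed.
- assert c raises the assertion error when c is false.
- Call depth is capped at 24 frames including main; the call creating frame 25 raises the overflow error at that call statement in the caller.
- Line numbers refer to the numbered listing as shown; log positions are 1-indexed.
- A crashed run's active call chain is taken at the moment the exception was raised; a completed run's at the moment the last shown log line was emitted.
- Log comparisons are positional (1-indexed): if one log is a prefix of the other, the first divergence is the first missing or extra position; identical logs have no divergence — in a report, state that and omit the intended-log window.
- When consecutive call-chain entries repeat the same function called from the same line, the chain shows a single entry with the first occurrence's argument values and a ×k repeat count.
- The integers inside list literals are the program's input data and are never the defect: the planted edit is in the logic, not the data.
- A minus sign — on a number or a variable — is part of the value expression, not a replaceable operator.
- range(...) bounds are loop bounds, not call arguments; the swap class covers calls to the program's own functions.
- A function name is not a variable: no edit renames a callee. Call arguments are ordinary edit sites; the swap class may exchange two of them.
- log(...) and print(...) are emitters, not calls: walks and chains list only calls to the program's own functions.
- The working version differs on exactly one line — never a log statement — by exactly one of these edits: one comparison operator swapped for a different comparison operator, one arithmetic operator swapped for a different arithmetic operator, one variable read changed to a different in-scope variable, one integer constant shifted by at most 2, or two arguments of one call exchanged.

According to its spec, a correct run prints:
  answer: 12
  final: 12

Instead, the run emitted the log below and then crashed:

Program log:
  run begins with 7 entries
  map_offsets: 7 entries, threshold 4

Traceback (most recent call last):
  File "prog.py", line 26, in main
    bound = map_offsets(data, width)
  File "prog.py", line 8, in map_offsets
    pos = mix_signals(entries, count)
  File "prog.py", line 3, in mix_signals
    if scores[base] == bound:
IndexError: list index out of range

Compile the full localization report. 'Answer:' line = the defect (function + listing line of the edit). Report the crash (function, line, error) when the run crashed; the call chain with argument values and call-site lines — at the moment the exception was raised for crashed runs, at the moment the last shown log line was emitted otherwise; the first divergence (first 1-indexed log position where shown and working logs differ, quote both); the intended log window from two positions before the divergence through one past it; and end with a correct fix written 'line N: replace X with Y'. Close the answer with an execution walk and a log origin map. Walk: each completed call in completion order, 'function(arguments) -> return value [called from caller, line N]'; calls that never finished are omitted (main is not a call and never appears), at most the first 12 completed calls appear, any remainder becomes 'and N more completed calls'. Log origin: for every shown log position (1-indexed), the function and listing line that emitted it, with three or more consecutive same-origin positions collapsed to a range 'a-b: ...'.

Answer: the defect is in mix_signals at line 2.
Core observation: The faulty run's log stops after 2 lines; the working version's next line would be 'match at position 4'.
Crash: mix_signals, line 3, IndexError.
Call chain: main -> map_offsets([12, 7, 1, 3, 4, 11, 3], 4) (called at line 26) -> mix_signals([12, 7, 1, 3, 4, 11, 3], 4) (called at line 8).
First divergence: position 3 — after 2 matching lines the faulty run goes silent; intended next line 'match at position 4'.
Intended log window:
  1: run begins with 7 entries
  2: map_offsets: 7 entries, threshold 4
  3: match at position 4
  4: checkpoint: 12
Execution walk:
  (no call completed)
Origin of each log line:
  1 — main, line 25
  2 — map_offsets, line 7
A correct fix: line 2: replace `-2` with `0`.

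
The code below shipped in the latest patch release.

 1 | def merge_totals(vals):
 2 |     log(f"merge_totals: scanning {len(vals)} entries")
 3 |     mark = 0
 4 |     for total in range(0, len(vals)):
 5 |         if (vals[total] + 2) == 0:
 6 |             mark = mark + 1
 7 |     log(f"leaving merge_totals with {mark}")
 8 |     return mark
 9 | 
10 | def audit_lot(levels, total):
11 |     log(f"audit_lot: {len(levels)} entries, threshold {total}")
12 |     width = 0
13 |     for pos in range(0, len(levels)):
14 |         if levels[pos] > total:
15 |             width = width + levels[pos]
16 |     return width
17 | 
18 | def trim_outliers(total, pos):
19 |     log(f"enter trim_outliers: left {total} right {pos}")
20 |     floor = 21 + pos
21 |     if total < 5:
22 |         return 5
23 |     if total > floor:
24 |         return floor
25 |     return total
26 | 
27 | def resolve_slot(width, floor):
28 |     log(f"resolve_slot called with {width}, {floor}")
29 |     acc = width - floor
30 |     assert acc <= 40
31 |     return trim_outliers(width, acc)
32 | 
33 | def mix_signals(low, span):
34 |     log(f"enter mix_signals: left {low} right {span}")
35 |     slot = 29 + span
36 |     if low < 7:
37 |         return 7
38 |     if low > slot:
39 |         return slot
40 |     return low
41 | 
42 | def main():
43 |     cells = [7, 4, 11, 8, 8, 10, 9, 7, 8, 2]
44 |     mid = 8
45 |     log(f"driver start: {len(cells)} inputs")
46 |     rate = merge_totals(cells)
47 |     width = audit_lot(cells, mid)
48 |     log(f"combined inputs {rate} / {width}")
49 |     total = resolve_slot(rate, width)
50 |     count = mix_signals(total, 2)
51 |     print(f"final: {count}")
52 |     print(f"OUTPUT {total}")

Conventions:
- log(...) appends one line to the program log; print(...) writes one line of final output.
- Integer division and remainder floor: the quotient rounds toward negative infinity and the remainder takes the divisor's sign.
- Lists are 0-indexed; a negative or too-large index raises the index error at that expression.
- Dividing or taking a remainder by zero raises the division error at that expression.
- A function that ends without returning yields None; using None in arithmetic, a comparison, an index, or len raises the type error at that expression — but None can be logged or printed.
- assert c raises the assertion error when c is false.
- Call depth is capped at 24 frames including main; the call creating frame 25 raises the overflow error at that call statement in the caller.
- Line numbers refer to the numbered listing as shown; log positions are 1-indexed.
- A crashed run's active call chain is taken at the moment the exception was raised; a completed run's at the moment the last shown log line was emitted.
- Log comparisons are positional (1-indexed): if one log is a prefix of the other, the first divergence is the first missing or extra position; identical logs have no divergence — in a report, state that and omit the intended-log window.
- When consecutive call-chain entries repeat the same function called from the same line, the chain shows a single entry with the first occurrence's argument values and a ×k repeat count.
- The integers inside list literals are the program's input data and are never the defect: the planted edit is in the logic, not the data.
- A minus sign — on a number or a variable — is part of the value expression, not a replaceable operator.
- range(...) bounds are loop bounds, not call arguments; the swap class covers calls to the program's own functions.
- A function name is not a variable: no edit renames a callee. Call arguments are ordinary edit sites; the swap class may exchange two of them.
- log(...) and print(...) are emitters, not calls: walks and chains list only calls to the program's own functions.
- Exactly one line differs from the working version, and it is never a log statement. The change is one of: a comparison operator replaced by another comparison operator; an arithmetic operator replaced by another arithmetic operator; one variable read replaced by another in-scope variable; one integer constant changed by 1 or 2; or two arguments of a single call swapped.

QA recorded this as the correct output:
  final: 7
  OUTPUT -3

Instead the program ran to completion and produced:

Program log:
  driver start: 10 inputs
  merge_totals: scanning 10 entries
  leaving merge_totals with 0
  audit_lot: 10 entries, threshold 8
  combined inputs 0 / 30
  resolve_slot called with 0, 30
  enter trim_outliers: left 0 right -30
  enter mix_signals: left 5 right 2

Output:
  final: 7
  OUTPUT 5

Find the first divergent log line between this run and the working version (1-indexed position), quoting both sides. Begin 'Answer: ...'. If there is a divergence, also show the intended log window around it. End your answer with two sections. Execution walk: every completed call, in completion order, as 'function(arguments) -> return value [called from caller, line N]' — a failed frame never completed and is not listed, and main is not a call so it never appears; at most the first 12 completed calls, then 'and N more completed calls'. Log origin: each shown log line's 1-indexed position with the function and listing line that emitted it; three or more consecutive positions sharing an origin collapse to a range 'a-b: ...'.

Answer: position 3 — shown 'leaving merge_totals with 0', intended 'leaving merge_totals with 6'.
Intended log window:
  1: driver start: 10 inputs
  2: merge_totals: scanning 10 entries
  3: leaving merge_totals with 6
  4: audit_lot: 10 entries, threshold 8
Execution walk:
  merge_totals([7, 4, 11, 8, 8, 10, 9, 7, 8, 2]) -> 0  [called from main, line 46]
  audit_lot([7, 4, 11, 8, 8, 10, 9, 7, 8, 2], 8) -> 30  [called from main, line 47]
  trim_outliers(0, -30) -> 5  [called from resolve_slot, line 31]
  resolve_slot(0, 30) -> 5  [called from main, line 49]
  mix_signals(5, 2) -> 7  [called from main, line 50]
Log origins:
  1 — main, line 45
  2 — merge_totals, line 2
  3 — merge_totals, line 7
  4 — audit_lot, line 11
  5 — main, line 48
  6 — resolve_slot, line 28
  7 — trim_outliers, line 19
  8 — mix_signals, line 34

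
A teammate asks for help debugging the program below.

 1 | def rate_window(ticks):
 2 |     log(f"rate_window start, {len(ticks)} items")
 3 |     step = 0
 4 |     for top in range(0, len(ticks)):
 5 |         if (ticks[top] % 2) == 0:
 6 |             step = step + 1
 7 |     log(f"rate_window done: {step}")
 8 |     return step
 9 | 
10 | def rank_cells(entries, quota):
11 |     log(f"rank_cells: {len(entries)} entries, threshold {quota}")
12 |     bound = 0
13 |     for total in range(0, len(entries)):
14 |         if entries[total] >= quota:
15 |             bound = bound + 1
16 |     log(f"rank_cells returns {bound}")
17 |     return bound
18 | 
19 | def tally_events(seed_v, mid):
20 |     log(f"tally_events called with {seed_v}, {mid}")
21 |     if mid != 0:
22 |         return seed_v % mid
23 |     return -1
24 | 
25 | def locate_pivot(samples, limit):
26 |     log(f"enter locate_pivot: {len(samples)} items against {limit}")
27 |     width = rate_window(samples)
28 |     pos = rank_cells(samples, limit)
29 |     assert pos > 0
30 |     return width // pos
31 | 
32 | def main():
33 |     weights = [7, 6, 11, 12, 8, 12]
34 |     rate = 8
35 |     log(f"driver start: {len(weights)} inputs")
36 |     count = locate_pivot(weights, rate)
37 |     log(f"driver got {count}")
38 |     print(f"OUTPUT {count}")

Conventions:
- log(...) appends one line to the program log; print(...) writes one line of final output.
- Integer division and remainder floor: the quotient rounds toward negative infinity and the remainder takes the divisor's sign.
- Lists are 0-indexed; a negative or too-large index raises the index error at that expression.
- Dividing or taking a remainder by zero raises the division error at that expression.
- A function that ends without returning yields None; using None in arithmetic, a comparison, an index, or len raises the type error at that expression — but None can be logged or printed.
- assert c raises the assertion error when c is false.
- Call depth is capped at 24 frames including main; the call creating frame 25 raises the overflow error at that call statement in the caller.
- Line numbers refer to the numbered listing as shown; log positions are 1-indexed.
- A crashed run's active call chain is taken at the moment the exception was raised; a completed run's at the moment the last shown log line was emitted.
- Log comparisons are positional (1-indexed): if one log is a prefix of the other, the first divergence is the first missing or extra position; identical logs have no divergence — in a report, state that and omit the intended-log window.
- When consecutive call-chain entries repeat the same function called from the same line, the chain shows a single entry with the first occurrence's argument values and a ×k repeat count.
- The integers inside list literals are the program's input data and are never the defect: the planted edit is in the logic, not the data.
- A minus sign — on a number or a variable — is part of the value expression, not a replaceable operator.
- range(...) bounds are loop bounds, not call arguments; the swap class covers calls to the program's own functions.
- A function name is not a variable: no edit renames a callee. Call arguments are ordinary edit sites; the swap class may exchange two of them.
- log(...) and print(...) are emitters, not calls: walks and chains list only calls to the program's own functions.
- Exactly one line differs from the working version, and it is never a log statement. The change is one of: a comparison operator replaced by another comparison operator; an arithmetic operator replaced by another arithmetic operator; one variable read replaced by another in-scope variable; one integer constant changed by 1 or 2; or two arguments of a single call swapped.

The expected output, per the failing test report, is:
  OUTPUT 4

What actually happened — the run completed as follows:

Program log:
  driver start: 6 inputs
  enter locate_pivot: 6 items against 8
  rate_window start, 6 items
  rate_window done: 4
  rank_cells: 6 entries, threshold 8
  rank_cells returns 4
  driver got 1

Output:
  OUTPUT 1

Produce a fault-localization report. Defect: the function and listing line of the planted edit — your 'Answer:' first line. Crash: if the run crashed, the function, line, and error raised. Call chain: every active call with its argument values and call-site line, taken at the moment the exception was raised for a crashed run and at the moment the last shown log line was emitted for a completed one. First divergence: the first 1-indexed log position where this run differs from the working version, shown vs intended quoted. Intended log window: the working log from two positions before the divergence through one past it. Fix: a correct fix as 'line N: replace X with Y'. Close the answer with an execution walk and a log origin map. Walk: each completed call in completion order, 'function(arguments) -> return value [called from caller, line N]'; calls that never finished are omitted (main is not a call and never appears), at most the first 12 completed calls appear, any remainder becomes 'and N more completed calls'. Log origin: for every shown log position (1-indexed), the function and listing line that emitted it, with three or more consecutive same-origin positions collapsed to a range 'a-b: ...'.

Answer: the defect is in rank_cells at line 14.
Key fact: The earliest visible damage is log position 6 — 'rank_cells returns 4' rather than the intended 'rank_cells returns 1'.
Call chain: main.
First divergence: position 6 — shown 'rank_cells returns 4', intended 'rank_cells returns 1'.
Intended log window:
  4: rate_window done: 4
  5: rank_cells: 6 entries, threshold 8
  6: rank_cells returns 1
  7: driver got 4
Execution walk:
  rate_window([7, 6, 11, 12, 8, 12]) -> 4  [called from locate_pivot, line 27]
  rank_cells([7, 6, 11, 12, 8, 12], 8) -> 4  [called from locate_pivot, line 28]
  locate_pivot([7, 6, 11, 12, 8, 12], 8) -> 1  [called from main, line 36]
Log origin:
  1: from main, line 35
  2: from locate_pivot, line 26
  3: from rate_window, line 2
  4: from rate_window, line 7
  5: from rank_cells, line 11
  6: from rank_cells, line 16
  7: from main, line 37
A correct fix: line 14: replace `>=` with `==`.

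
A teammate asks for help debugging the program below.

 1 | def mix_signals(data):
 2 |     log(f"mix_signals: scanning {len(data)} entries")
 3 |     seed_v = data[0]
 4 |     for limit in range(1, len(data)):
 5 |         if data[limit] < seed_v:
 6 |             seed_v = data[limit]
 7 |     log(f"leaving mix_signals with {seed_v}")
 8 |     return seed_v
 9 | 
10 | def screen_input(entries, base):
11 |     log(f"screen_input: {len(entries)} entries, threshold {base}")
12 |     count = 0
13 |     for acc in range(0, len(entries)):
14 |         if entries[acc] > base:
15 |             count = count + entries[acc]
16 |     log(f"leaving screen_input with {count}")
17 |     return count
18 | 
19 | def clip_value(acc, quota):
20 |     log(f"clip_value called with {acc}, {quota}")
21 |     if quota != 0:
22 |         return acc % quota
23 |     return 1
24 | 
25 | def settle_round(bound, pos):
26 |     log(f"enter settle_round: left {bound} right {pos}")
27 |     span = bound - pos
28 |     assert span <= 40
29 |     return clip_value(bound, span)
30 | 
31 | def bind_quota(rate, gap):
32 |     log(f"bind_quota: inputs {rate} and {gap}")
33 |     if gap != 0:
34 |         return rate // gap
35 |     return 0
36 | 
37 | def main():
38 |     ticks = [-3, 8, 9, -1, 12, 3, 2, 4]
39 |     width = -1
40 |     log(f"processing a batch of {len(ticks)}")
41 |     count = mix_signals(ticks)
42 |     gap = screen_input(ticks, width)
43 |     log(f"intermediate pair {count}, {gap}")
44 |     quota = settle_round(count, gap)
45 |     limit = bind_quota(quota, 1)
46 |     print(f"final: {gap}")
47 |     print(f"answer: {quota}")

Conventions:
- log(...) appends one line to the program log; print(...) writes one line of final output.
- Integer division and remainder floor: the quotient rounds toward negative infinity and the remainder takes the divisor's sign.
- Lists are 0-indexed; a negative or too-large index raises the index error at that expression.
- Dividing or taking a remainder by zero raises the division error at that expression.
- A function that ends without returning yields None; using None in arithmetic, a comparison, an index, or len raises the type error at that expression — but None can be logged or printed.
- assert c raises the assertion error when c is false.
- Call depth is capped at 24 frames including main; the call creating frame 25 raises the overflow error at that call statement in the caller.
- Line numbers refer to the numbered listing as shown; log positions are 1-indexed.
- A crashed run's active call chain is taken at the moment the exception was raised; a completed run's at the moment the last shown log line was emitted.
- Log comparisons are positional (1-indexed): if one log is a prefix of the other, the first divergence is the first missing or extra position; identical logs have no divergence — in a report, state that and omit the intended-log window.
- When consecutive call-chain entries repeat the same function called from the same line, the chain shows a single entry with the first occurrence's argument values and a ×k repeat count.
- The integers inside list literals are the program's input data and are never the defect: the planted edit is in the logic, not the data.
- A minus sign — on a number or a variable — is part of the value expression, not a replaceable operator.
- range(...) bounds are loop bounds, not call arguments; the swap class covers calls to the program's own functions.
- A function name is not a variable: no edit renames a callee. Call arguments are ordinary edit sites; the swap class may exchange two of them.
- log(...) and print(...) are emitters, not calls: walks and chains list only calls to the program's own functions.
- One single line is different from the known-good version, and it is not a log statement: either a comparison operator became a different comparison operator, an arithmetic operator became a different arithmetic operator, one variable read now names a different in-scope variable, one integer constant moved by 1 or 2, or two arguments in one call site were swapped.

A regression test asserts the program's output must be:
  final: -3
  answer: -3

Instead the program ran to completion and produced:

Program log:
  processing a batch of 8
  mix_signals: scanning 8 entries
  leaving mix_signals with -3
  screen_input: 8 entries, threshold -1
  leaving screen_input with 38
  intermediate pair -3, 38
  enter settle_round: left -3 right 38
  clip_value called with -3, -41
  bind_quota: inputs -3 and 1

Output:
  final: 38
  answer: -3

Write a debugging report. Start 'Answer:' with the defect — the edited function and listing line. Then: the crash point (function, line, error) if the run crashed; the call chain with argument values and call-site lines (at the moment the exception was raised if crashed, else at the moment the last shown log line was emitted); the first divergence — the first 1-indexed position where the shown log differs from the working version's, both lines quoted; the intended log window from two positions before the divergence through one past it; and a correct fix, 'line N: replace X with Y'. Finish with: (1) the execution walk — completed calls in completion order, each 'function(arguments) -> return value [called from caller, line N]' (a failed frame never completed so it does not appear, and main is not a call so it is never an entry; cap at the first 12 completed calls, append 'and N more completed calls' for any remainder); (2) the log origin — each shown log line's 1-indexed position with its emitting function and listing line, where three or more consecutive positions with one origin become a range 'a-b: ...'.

Answer: the defect is in main at line 46.
Key fact: Every logged value matches the working version; the printed result is what differs.
Call chain: main -> bind_quota(-3, 1) (called at line 45).
First divergence: there is none — every log position agrees.
Execution walk:
  mix_signals([-3, 8, 9, -1, 12, 3, 2, 4]) -> -3  [called from main, line 41]
  screen_input([-3, 8, 9, -1, 12, 3, 2, 4], -1) -> 38  [called from main, line 42]
  clip_value(-3, -41) -> -3  [called from settle_round, line 29]
  settle_round(-3, 38) -> -3  [called from main, line 44]
  bind_quota(-3, 1) -> -3  [called from main, line 45]
Log line origins:
  1: from main, line 40
  2: from mix_signals, line 2
  3: from mix_signals, line 7
  4: from screen_input, line 11
  5: from screen_input, line 16
  6: from main, line 43
  7: from settle_round, line 26
  8: from clip_value, line 20
  9: from bind_quota, line 32
A correct fix: line 46: replace `gap` with `limit`.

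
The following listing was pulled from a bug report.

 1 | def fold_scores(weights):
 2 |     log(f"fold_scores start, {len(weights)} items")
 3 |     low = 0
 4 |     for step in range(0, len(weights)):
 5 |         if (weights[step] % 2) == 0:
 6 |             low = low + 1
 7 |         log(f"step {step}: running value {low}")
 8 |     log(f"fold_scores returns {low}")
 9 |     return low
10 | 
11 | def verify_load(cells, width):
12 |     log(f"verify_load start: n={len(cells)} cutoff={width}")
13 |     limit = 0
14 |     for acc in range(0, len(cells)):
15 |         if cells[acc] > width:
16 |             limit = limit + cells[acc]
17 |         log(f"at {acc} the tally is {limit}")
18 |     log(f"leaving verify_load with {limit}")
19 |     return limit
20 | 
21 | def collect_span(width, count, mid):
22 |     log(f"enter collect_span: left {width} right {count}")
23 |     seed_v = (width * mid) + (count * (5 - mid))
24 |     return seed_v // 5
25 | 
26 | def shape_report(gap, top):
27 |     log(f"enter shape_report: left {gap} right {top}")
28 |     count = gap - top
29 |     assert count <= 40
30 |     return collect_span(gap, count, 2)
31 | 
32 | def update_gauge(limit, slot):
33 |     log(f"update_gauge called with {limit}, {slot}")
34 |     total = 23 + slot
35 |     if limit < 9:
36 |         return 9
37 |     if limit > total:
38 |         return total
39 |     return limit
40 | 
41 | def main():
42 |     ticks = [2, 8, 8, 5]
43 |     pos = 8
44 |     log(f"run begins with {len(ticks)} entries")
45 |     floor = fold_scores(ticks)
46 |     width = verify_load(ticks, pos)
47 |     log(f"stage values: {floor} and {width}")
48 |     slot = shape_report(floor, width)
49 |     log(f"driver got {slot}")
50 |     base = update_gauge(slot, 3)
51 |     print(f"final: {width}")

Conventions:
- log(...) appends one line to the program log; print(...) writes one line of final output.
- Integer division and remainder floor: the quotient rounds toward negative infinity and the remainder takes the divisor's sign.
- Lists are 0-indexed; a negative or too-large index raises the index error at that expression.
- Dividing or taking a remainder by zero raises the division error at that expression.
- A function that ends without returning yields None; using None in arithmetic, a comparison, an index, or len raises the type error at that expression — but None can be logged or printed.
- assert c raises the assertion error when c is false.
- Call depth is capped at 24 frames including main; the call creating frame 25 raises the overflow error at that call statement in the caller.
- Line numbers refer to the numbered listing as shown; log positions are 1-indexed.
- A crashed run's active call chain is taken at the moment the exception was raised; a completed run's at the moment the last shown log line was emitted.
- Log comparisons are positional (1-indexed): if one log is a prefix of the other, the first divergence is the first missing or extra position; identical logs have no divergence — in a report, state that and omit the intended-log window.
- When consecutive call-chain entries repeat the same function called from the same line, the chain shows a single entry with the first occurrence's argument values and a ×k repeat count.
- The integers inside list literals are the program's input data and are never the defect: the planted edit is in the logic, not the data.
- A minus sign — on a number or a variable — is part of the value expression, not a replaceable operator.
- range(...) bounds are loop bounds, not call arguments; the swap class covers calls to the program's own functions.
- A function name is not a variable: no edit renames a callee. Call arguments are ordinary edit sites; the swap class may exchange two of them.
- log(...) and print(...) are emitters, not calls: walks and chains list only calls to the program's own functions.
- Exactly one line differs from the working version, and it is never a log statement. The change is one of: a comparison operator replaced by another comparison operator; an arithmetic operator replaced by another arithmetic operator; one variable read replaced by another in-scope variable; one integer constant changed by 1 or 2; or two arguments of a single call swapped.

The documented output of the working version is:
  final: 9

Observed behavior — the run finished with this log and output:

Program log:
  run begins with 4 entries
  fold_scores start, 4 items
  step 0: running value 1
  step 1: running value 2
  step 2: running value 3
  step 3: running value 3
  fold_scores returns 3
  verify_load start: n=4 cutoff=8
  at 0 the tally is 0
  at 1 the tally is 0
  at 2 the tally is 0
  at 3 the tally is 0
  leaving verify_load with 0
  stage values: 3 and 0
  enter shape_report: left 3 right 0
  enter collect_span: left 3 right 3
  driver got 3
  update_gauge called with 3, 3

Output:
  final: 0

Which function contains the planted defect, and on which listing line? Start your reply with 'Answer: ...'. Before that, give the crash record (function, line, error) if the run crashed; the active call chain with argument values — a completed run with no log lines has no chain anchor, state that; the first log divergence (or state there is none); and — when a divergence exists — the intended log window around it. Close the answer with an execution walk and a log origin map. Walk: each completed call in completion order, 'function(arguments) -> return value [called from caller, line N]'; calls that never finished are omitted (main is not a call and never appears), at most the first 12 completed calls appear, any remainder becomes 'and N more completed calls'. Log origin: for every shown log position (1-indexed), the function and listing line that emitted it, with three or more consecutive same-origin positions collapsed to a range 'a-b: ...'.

Answer: the defect is in main at line 51.
The tell: The logs agree in full; only the final output differs.
Call chain: main -> update_gauge(3, 3) (called at line 50).
First divergence: there is none — every log position agrees.
Execution walk:
  fold_scores([2, 8, 8, 5]) -> 3  [called from main, line 45]
  verify_load([2, 8, 8, 5], 8) -> 0  [called from main, line 46]
  collect_span(3, 3, 2) -> 3  [called from shape_report, line 30]
  shape_report(3, 0) -> 3  [called from main, line 48]
  update_gauge(3, 3) -> 9  [called from main, line 50]
Log line origins:
  1: logged in main at line 44
  2: logged in fold_scores at line 2
  3-6: logged in fold_scores at line 7
  7: logged in fold_scores at line 8
  8: logged in verify_load at line 12
  9-12: logged in verify_load at line 17
  13: logged in verify_load at line 18
  14: logged in main at line 47
  15: logged in shape_report at line 27
  16: logged in collect_span at line 22
  17: logged in main at line 49
  18: logged in update_gauge at line 33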